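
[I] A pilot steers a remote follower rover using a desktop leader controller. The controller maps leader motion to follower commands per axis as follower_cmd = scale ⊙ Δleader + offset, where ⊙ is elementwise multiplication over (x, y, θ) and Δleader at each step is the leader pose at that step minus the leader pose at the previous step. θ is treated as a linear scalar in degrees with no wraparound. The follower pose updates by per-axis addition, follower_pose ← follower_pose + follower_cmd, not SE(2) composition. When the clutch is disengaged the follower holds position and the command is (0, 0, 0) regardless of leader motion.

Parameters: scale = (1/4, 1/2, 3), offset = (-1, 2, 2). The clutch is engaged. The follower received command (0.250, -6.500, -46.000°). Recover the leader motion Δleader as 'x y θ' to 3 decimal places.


5.000 -17.000 -16.000

axis x: (0.250 − -1) / (1/4) = 5.000
axis y: (-6.500 − 2) / (1/2) = -17.000
axis θ: (-46.000 − 2) / (3) = -16.000


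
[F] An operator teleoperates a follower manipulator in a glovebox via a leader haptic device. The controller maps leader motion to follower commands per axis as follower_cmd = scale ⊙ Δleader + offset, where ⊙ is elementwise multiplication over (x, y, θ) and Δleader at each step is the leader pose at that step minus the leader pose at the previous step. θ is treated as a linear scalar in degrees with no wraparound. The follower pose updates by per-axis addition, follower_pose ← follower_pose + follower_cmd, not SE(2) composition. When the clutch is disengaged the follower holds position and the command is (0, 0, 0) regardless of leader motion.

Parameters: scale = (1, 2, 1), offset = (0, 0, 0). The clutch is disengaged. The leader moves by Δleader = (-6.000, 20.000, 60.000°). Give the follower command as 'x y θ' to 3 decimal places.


clutch disengaged → follower holds; cmd = (0, 0, 0)

0.000 0.000 0.000


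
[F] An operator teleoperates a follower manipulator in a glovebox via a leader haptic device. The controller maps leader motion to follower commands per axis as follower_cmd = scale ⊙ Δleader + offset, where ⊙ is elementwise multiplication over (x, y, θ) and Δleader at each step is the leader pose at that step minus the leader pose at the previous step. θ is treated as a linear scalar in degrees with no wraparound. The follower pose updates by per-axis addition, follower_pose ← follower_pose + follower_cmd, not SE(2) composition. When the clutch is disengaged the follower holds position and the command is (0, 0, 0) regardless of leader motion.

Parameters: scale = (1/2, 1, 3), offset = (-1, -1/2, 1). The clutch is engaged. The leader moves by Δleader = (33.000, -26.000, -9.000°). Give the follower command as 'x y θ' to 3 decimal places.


15.500 -26.500 -26.000

axis x: 1/2·33.000 + -1 = 15.500
axis y: 1·-26.000 + -1/2 = -26.500
axis θ: 3·-9.000 + 1 = -26.000


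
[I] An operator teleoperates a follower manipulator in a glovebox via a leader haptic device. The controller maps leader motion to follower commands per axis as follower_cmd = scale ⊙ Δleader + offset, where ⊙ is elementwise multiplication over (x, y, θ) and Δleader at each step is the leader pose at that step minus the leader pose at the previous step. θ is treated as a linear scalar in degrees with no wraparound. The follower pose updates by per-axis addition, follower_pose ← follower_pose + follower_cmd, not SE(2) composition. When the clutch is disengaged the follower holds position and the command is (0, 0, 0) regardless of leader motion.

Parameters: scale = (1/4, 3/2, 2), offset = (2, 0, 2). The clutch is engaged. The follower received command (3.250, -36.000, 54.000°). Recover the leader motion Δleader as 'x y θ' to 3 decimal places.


axis x: (3.250 − 2) / (1/4) = 5.000
axis y: (-36.000 − 0) / (3/2) = -24.000
axis θ: (54.000 − 2) / (2) = 26.000

5.000 -24.000 26.000


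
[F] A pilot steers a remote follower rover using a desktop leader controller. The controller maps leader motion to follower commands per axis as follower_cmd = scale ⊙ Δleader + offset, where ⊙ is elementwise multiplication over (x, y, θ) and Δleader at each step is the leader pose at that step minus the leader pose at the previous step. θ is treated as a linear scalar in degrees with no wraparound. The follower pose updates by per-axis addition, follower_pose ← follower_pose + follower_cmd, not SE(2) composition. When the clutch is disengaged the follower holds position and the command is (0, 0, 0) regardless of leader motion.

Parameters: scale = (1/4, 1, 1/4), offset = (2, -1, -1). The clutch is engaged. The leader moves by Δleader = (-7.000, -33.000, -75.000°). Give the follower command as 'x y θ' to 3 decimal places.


axis x: 1/4·-7.000 + 2 = 0.250
axis y: 1·-33.000 + -1 = -34.000
axis θ: 1/4·-75.000 + -1 = -19.750

0.250 -34.000 -19.750


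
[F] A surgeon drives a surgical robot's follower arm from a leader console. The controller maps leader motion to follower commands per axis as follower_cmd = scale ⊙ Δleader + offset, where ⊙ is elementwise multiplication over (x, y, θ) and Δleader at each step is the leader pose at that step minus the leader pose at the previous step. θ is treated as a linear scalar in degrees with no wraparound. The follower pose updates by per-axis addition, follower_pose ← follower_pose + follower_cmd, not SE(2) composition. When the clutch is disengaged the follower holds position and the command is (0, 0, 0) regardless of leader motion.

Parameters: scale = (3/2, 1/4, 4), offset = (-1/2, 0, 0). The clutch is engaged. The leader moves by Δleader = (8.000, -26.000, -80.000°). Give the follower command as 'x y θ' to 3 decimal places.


11.500 -6.500 -320.000

axis x: 3/2·8.000 + -1/2 = 11.500
axis y: 1/4·-26.000 + 0 = -6.500
axis θ: 4·-80.000 + 0 = -320.000


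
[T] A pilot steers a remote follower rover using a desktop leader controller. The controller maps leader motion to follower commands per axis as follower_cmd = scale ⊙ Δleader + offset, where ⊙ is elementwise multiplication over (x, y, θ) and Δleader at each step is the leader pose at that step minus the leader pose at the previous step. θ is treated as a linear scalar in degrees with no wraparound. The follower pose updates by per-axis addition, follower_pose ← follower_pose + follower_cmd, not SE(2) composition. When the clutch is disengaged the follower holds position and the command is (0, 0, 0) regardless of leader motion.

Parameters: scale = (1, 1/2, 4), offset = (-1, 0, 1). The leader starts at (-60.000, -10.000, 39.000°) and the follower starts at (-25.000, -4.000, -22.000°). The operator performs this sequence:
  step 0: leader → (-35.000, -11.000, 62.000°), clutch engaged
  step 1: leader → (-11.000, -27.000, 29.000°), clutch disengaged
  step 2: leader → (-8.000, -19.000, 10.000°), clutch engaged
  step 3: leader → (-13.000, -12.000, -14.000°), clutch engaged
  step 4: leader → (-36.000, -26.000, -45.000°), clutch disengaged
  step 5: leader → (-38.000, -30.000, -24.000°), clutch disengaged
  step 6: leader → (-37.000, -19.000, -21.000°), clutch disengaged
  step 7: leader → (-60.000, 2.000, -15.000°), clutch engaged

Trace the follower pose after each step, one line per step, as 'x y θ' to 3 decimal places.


-1.000 -4.500 71.000
-1.000 -4.500 71.000
1.000 -0.500 -4.000
-5.000 3.000 -99.000
-5.000 3.000 -99.000
-5.000 3.000 -99.000
-5.000 3.000 -99.000
-29.000 13.500 -74.000

step 0: Δleader=(25.000, -1.000, 23.000°), engaged; cmd=(24.000, -0.500, 93.000°) → follower=(-1.000, -4.500, 71.000°)
step 1: Δleader=(24.000, -16.000, -33.000°), disengaged; cmd=(0,0,0) → follower holds at (-1.000, -4.500, 71.000°)
step 2: Δleader=(3.000, 8.000, -19.000°), engaged; cmd=(2.000, 4.000, -75.000°) → follower=(1.000, -0.500, -4.000°)
step 3: Δleader=(-5.000, 7.000, -24.000°), engaged; cmd=(-6.000, 3.500, -95.000°) → follower=(-5.000, 3.000, -99.000°)
step 4: Δleader=(-23.000, -14.000, -31.000°), disengaged; cmd=(0,0,0) → follower holds at (-5.000, 3.000, -99.000°)
step 5: Δleader=(-2.000, -4.000, 21.000°), disengaged; cmd=(0,0,0) → follower holds at (-5.000, 3.000, -99.000°)
step 6: Δleader=(1.000, 11.000, 3.000°), disengaged; cmd=(0,0,0) → follower holds at (-5.000, 3.000, -99.000°)
step 7: Δleader=(-23.000, 21.000, 6.000°), engaged; cmd=(-24.000, 10.500, 25.000°) → follower=(-29.000, 13.500, -74.000°)


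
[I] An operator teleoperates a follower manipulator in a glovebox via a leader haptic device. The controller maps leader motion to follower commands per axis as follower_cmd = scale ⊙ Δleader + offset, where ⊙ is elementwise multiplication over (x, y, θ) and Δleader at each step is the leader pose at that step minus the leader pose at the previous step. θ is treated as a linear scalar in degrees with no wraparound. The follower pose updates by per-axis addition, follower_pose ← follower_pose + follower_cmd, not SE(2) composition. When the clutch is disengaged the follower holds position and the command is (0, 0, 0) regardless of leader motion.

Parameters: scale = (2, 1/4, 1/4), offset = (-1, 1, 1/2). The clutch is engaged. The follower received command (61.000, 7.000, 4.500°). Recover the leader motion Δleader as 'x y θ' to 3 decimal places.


31.000 24.000 16.000

axis x: (61.000 − -1) / (2) = 31.000
axis y: (7.000 − 1) / (1/4) = 24.000
axis θ: (4.500 − 1/2) / (1/4) = 16.000


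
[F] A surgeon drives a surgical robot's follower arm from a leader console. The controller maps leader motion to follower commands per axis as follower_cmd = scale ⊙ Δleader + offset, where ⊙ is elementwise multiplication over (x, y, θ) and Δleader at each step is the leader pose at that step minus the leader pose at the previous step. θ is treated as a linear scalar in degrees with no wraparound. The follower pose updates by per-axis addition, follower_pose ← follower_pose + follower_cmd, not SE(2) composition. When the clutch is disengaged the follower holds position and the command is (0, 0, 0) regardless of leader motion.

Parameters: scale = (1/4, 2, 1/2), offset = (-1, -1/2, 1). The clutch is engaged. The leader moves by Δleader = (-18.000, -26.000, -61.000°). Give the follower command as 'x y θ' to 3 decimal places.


-5.500 -52.500 -29.500

axis x: 1/4·-18.000 + -1 = -5.500
axis y: 2·-26.000 + -1/2 = -52.500
axis θ: 1/2·-61.000 + 1 = -29.500


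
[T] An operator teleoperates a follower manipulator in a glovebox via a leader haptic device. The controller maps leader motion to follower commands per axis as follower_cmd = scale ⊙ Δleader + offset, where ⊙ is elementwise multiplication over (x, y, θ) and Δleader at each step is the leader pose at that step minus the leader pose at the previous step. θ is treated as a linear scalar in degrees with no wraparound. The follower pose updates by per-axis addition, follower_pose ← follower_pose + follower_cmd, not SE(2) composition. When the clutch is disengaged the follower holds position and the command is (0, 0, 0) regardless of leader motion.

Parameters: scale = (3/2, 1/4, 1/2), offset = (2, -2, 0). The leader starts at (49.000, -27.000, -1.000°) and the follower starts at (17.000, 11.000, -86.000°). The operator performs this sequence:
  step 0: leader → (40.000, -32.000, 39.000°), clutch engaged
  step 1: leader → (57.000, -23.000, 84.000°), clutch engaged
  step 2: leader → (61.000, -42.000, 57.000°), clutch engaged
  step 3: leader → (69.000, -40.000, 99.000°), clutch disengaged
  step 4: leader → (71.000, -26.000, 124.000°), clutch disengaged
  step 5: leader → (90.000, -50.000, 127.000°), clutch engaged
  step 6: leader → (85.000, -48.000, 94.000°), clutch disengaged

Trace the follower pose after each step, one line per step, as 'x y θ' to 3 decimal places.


5.500 7.750 -66.000
33.000 8.000 -43.500
41.000 1.250 -57.000
41.000 1.250 -57.000
41.000 1.250 -57.000
71.500 -6.750 -55.500
71.500 -6.750 -55.500

step 0: Δleader=(-9.000, -5.000, 40.000°), engaged; cmd=(-11.500, -3.250, 20.000°) → follower=(5.500, 7.750, -66.000°)
step 1: Δleader=(17.000, 9.000, 45.000°), engaged; cmd=(27.500, 0.250, 22.500°) → follower=(33.000, 8.000, -43.500°)
step 2: Δleader=(4.000, -19.000, -27.000°), engaged; cmd=(8.000, -6.750, -13.500°) → follower=(41.000, 1.250, -57.000°)
step 3: Δleader=(8.000, 2.000, 42.000°), disengaged; cmd=(0,0,0) → follower holds at (41.000, 1.250, -57.000°)
step 4: Δleader=(2.000, 14.000, 25.000°), disengaged; cmd=(0,0,0) → follower holds at (41.000, 1.250, -57.000°)
step 5: Δleader=(19.000, -24.000, 3.000°), engaged; cmd=(30.500, -8.000, 1.500°) → follower=(71.500, -6.750, -55.500°)
step 6: Δleader=(-5.000, 2.000, -33.000°), disengaged; cmd=(0,0,0) → follower holds at (71.500, -6.750, -55.500°)


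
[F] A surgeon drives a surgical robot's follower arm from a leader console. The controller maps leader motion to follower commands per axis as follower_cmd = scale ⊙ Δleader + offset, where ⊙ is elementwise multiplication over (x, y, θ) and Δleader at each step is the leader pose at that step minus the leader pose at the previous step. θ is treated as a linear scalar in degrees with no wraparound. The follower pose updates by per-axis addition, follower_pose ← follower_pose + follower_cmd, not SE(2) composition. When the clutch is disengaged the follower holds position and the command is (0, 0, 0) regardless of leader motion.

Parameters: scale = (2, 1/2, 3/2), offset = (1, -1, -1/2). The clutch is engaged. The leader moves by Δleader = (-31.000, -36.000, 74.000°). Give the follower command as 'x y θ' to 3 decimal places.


-61.000 -19.000 110.500

axis x: 2·-31.000 + 1 = -61.000
axis y: 1/2·-36.000 + -1 = -19.000
axis θ: 3/2·74.000 + -1/2 = 110.500


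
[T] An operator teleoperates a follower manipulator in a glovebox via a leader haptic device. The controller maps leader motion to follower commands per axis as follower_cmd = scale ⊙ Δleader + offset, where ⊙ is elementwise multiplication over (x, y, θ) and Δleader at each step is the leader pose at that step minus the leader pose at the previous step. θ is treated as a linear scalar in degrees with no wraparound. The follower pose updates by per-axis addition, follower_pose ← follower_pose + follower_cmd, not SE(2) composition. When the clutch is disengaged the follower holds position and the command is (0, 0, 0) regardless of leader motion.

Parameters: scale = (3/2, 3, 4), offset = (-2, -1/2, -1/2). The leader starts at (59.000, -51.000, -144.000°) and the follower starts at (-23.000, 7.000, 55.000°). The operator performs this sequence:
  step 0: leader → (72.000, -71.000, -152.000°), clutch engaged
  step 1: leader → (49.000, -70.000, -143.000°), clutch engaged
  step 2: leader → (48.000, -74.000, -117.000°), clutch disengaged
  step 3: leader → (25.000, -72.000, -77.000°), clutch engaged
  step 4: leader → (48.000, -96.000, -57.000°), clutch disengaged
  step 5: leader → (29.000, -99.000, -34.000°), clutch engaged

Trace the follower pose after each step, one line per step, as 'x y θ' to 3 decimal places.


step 0: Δleader=(13.000, -20.000, -8.000°), engaged; cmd=(17.500, -60.500, -32.500°) → follower=(-5.500, -53.500, 22.500°)
step 1: Δleader=(-23.000, 1.000, 9.000°), engaged; cmd=(-36.500, 2.500, 35.500°) → follower=(-42.000, -51.000, 58.000°)
step 2: Δleader=(-1.000, -4.000, 26.000°), disengaged; cmd=(0,0,0) → follower holds at (-42.000, -51.000, 58.000°)
step 3: Δleader=(-23.000, 2.000, 40.000°), engaged; cmd=(-36.500, 5.500, 159.500°) → follower=(-78.500, -45.500, 217.500°)
step 4: Δleader=(23.000, -24.000, 20.000°), disengaged; cmd=(0,0,0) → follower holds at (-78.500, -45.500, 217.500°)
step 5: Δleader=(-19.000, -3.000, 23.000°), engaged; cmd=(-30.500, -9.500, 91.500°) → follower=(-109.000, -55.000, 309.000°)

-5.500 -53.500 22.500
-42.000 -51.000 58.000
-42.000 -51.000 58.000
-78.500 -45.500 217.500
-78.500 -45.500 217.500
-109.000 -55.000 309.000


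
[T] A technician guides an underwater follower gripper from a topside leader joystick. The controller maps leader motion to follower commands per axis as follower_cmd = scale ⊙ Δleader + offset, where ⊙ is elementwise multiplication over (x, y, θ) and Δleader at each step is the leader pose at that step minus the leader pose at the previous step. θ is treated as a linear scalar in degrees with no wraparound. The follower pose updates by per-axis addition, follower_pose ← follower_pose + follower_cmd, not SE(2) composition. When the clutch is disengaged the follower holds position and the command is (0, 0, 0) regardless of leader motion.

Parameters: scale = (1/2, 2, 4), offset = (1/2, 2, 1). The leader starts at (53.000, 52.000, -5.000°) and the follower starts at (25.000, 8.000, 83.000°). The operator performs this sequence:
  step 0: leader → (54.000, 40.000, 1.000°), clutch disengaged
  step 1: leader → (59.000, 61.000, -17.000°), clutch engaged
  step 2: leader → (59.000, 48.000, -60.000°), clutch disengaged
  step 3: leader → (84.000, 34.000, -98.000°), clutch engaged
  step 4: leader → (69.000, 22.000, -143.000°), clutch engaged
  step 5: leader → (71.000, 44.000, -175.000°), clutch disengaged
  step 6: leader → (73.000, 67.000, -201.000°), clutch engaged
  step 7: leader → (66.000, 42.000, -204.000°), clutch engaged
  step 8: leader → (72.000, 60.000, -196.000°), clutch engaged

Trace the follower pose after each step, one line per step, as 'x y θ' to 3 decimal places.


25.000 8.000 83.000
28.000 52.000 12.000
28.000 52.000 12.000
41.000 26.000 -139.000
34.000 4.000 -318.000
34.000 4.000 -318.000
35.500 52.000 -421.000
32.500 4.000 -432.000
36.000 42.000 -399.000

step 0: Δleader=(1.000, -12.000, 6.000°), disengaged; cmd=(0,0,0) → follower holds at (25.000, 8.000, 83.000°)
step 1: Δleader=(5.000, 21.000, -18.000°), engaged; cmd=(3.000, 44.000, -71.000°) → follower=(28.000, 52.000, 12.000°)
step 2: Δleader=(0.000, -13.000, -43.000°), disengaged; cmd=(0,0,0) → follower holds at (28.000, 52.000, 12.000°)
step 3: Δleader=(25.000, -14.000, -38.000°), engaged; cmd=(13.000, -26.000, -151.000°) → follower=(41.000, 26.000, -139.000°)
step 4: Δleader=(-15.000, -12.000, -45.000°), engaged; cmd=(-7.000, -22.000, -179.000°) → follower=(34.000, 4.000, -318.000°)
step 5: Δleader=(2.000, 22.000, -32.000°), disengaged; cmd=(0,0,0) → follower holds at (34.000, 4.000, -318.000°)
step 6: Δleader=(2.000, 23.000, -26.000°), engaged; cmd=(1.500, 48.000, -103.000°) → follower=(35.500, 52.000, -421.000°)
step 7: Δleader=(-7.000, -25.000, -3.000°), engaged; cmd=(-3.000, -48.000, -11.000°) → follower=(32.500, 4.000, -432.000°)
step 8: Δleader=(6.000, 18.000, 8.000°), engaged; cmd=(3.500, 38.000, 33.000°) → follower=(36.000, 42.000, -399.000°)


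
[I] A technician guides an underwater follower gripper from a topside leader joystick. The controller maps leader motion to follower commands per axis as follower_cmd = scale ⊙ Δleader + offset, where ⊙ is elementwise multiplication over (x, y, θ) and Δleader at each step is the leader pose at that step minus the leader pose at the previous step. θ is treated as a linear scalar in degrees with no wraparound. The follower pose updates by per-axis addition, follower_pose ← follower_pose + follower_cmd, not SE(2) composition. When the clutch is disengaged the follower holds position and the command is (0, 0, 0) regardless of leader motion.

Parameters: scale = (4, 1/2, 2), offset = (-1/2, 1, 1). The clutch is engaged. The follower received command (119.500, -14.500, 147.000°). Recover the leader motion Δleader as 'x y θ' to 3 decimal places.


axis x: (119.500 − -1/2) / (4) = 30.000
axis y: (-14.500 − 1) / (1/2) = -31.000
axis θ: (147.000 − 1) / (2) = 73.000

30.000 -31.000 73.000


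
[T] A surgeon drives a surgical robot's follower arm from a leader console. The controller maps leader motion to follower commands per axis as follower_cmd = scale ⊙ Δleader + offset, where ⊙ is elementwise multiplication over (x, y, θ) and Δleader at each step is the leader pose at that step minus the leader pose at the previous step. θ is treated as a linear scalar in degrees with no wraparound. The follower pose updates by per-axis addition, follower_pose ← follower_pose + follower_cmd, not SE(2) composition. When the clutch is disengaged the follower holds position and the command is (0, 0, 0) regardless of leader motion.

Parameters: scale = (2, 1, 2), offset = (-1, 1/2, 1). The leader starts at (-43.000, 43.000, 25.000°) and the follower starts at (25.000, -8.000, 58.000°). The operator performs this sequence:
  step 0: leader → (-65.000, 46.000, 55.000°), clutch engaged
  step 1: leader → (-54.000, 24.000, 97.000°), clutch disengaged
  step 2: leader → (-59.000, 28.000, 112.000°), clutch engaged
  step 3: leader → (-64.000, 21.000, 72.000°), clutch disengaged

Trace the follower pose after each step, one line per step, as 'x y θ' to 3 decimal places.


-20.000 -4.500 119.000
-20.000 -4.500 119.000
-31.000 0.000 150.000
-31.000 0.000 150.000

step 0: Δleader=(-22.000, 3.000, 30.000°), engaged; cmd=(-45.000, 3.500, 61.000°) → follower=(-20.000, -4.500, 119.000°)
step 1: Δleader=(11.000, -22.000, 42.000°), disengaged; cmd=(0,0,0) → follower holds at (-20.000, -4.500, 119.000°)
step 2: Δleader=(-5.000, 4.000, 15.000°), engaged; cmd=(-11.000, 4.500, 31.000°) → follower=(-31.000, 0.000, 150.000°)
step 3: Δleader=(-5.000, -7.000, -40.000°), disengaged; cmd=(0,0,0) → follower holds at (-31.000, 0.000, 150.000°)


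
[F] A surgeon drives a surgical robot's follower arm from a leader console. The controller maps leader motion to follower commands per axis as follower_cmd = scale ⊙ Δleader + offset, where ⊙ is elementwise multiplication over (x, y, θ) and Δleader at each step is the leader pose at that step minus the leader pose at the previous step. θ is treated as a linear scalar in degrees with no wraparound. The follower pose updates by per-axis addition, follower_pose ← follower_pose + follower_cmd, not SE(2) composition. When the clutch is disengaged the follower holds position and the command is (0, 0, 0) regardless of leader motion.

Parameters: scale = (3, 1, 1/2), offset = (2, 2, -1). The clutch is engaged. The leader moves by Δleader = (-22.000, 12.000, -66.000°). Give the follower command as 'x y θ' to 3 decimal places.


axis x: 3·-22.000 + 2 = -64.000
axis y: 1·12.000 + 2 = 14.000
axis θ: 1/2·-66.000 + -1 = -34.000

-64.000 14.000 -34.000


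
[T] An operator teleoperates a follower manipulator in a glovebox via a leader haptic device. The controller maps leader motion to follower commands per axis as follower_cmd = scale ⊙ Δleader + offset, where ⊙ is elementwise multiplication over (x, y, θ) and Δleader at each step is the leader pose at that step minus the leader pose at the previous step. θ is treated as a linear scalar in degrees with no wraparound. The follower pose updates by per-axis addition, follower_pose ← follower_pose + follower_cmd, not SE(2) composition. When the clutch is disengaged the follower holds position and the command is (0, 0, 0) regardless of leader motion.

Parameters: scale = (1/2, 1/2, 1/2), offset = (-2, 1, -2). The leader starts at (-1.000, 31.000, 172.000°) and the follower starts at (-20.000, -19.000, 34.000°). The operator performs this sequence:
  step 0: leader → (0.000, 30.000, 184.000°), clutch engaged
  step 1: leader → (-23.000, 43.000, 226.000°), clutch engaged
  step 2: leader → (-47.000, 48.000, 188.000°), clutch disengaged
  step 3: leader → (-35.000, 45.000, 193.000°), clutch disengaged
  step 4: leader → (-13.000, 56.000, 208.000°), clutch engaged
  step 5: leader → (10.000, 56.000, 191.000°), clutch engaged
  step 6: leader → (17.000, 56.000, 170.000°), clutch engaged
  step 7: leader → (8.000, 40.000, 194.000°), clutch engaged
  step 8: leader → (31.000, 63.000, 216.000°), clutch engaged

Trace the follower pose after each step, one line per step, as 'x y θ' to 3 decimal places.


-21.500 -18.500 38.000
-35.000 -11.000 57.000
-35.000 -11.000 57.000
-35.000 -11.000 57.000
-26.000 -4.500 62.500
-16.500 -3.500 52.000
-15.000 -2.500 39.500
-21.500 -9.500 49.500
-12.000 3.000 58.500

step 0: Δleader=(1.000, -1.000, 12.000°), engaged; cmd=(-1.500, 0.500, 4.000°) → follower=(-21.500, -18.500, 38.000°)
step 1: Δleader=(-23.000, 13.000, 42.000°), engaged; cmd=(-13.500, 7.500, 19.000°) → follower=(-35.000, -11.000, 57.000°)
step 2: Δleader=(-24.000, 5.000, -38.000°), disengaged; cmd=(0,0,0) → follower holds at (-35.000, -11.000, 57.000°)
step 3: Δleader=(12.000, -3.000, 5.000°), disengaged; cmd=(0,0,0) → follower holds at (-35.000, -11.000, 57.000°)
step 4: Δleader=(22.000, 11.000, 15.000°), engaged; cmd=(9.000, 6.500, 5.500°) → follower=(-26.000, -4.500, 62.500°)
step 5: Δleader=(23.000, 0.000, -17.000°), engaged; cmd=(9.500, 1.000, -10.500°) → follower=(-16.500, -3.500, 52.000°)
step 6: Δleader=(7.000, 0.000, -21.000°), engaged; cmd=(1.500, 1.000, -12.500°) → follower=(-15.000, -2.500, 39.500°)
step 7: Δleader=(-9.000, -16.000, 24.000°), engaged; cmd=(-6.500, -7.000, 10.000°) → follower=(-21.500, -9.500, 49.500°)
step 8: Δleader=(23.000, 23.000, 22.000°), engaged; cmd=(9.500, 12.500, 9.000°) → follower=(-12.000, 3.000, 58.500°)


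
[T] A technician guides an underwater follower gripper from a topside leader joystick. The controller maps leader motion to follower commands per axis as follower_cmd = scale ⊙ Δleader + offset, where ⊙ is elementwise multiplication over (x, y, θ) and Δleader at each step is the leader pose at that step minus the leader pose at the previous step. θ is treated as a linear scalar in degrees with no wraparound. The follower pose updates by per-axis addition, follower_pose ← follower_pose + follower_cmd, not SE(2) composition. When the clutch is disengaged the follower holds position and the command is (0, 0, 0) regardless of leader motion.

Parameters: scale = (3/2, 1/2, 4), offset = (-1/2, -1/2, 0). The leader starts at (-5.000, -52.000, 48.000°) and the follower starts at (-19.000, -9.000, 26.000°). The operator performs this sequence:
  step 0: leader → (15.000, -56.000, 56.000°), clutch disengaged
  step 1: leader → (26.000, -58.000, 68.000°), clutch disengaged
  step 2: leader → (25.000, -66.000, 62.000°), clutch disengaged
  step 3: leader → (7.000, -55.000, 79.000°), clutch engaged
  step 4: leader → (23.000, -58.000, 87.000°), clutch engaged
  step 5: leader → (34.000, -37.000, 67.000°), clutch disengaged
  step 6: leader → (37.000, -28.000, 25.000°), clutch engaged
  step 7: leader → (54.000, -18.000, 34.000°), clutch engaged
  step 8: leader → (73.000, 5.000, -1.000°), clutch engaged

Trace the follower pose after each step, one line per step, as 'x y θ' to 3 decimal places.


-19.000 -9.000 26.000
-19.000 -9.000 26.000
-19.000 -9.000 26.000
-46.500 -4.000 94.000
-23.000 -6.000 126.000
-23.000 -6.000 126.000
-19.000 -2.000 -42.000
6.000 2.500 -6.000
34.000 13.500 -146.000

step 0: Δleader=(20.000, -4.000, 8.000°), disengaged; cmd=(0,0,0) → follower holds at (-19.000, -9.000, 26.000°)
step 1: Δleader=(11.000, -2.000, 12.000°), disengaged; cmd=(0,0,0) → follower holds at (-19.000, -9.000, 26.000°)
step 2: Δleader=(-1.000, -8.000, -6.000°), disengaged; cmd=(0,0,0) → follower holds at (-19.000, -9.000, 26.000°)
step 3: Δleader=(-18.000, 11.000, 17.000°), engaged; cmd=(-27.500, 5.000, 68.000°) → follower=(-46.500, -4.000, 94.000°)
step 4: Δleader=(16.000, -3.000, 8.000°), engaged; cmd=(23.500, -2.000, 32.000°) → follower=(-23.000, -6.000, 126.000°)
step 5: Δleader=(11.000, 21.000, -20.000°), disengaged; cmd=(0,0,0) → follower holds at (-23.000, -6.000, 126.000°)
step 6: Δleader=(3.000, 9.000, -42.000°), engaged; cmd=(4.000, 4.000, -168.000°) → follower=(-19.000, -2.000, -42.000°)
step 7: Δleader=(17.000, 10.000, 9.000°), engaged; cmd=(25.000, 4.500, 36.000°) → follower=(6.000, 2.500, -6.000°)
step 8: Δleader=(19.000, 23.000, -35.000°), engaged; cmd=(28.000, 11.000, -140.000°) → follower=(34.000, 13.500, -146.000°)


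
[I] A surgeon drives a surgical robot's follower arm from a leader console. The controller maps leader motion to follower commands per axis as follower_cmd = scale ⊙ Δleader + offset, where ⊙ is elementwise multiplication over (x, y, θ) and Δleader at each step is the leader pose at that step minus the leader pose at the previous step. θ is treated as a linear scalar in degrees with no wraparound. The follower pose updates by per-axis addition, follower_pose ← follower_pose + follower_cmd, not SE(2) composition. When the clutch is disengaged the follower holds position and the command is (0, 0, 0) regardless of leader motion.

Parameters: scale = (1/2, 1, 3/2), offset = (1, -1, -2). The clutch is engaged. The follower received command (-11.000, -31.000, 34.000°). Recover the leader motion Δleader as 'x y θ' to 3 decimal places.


axis x: (-11.000 − 1) / (1/2) = -24.000
axis y: (-31.000 − -1) / (1) = -30.000
axis θ: (34.000 − -2) / (3/2) = 24.000

-24.000 -30.000 24.000


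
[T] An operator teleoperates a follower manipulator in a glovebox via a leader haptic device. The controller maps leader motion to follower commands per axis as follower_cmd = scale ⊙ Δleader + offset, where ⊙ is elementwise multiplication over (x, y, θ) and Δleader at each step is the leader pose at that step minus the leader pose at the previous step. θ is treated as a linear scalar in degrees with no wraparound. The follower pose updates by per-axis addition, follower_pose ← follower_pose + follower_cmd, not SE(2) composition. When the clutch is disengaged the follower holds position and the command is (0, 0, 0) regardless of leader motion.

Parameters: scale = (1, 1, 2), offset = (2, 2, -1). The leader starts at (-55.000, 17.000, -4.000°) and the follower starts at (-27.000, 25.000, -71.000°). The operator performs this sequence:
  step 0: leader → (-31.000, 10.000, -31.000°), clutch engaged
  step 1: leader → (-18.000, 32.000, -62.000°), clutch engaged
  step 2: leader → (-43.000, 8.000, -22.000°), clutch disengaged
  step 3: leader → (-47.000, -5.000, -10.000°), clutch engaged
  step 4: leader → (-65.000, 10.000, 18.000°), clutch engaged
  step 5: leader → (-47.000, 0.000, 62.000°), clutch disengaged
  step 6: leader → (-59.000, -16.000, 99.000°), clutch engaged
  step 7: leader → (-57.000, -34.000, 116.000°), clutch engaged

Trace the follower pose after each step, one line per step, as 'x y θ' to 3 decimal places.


step 0: Δleader=(24.000, -7.000, -27.000°), engaged; cmd=(26.000, -5.000, -55.000°) → follower=(-1.000, 20.000, -126.000°)
step 1: Δleader=(13.000, 22.000, -31.000°), engaged; cmd=(15.000, 24.000, -63.000°) → follower=(14.000, 44.000, -189.000°)
step 2: Δleader=(-25.000, -24.000, 40.000°), disengaged; cmd=(0,0,0) → follower holds at (14.000, 44.000, -189.000°)
step 3: Δleader=(-4.000, -13.000, 12.000°), engaged; cmd=(-2.000, -11.000, 23.000°) → follower=(12.000, 33.000, -166.000°)
step 4: Δleader=(-18.000, 15.000, 28.000°), engaged; cmd=(-16.000, 17.000, 55.000°) → follower=(-4.000, 50.000, -111.000°)
step 5: Δleader=(18.000, -10.000, 44.000°), disengaged; cmd=(0,0,0) → follower holds at (-4.000, 50.000, -111.000°)
step 6: Δleader=(-12.000, -16.000, 37.000°), engaged; cmd=(-10.000, -14.000, 73.000°) → follower=(-14.000, 36.000, -38.000°)
step 7: Δleader=(2.000, -18.000, 17.000°), engaged; cmd=(4.000, -16.000, 33.000°) → follower=(-10.000, 20.000, -5.000°)

-1.000 20.000 -126.000
14.000 44.000 -189.000
14.000 44.000 -189.000
12.000 33.000 -166.000
-4.000 50.000 -111.000
-4.000 50.000 -111.000
-14.000 36.000 -38.000
-10.000 20.000 -5.000


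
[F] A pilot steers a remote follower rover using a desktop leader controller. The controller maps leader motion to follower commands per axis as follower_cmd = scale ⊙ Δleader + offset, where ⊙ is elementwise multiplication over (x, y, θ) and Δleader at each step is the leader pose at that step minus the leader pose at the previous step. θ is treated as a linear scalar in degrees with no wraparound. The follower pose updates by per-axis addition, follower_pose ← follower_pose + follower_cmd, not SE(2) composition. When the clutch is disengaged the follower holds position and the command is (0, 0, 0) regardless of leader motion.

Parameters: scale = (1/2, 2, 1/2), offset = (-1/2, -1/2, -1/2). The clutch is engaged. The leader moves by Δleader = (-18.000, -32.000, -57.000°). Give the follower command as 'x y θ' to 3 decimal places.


-9.500 -64.500 -29.000

axis x: 1/2·-18.000 + -1/2 = -9.500
axis y: 2·-32.000 + -1/2 = -64.500
axis θ: 1/2·-57.000 + -1/2 = -29.000


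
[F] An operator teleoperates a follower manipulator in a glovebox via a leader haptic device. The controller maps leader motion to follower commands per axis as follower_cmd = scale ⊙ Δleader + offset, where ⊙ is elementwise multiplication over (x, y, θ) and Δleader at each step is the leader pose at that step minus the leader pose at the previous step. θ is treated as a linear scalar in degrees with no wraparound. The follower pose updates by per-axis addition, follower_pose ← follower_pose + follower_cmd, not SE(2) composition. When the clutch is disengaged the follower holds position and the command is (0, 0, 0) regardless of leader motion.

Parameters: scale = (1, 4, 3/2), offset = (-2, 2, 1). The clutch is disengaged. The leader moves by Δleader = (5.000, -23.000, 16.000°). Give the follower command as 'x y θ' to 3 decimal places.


clutch disengaged → follower holds; cmd = (0, 0, 0)

0.000 0.000 0.000


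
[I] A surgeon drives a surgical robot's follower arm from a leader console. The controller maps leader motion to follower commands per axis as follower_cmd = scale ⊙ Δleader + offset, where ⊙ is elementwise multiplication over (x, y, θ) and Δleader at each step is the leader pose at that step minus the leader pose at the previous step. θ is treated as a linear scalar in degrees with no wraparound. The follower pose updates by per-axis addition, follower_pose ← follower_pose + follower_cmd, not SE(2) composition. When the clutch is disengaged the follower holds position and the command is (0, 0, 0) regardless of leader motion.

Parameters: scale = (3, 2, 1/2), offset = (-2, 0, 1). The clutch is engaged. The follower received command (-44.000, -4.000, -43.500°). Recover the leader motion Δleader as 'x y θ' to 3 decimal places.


-14.000 -2.000 -89.000

axis x: (-44.000 − -2) / (3) = -14.000
axis y: (-4.000 − 0) / (2) = -2.000
axis θ: (-43.500 − 1) / (1/2) = -89.000


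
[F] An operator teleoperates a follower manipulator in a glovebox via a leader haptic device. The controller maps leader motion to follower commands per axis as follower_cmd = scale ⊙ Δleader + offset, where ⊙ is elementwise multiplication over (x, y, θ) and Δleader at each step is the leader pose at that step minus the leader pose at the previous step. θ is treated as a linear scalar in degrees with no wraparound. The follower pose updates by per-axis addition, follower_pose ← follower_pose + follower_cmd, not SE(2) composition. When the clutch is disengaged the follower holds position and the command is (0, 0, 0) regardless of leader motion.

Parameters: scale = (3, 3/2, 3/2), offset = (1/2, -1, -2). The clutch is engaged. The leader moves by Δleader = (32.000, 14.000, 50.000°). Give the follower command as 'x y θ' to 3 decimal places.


96.500 20.000 73.000

axis x: 3·32.000 + 1/2 = 96.500
axis y: 3/2·14.000 + -1 = 20.000
axis θ: 3/2·50.000 + -2 = 73.000


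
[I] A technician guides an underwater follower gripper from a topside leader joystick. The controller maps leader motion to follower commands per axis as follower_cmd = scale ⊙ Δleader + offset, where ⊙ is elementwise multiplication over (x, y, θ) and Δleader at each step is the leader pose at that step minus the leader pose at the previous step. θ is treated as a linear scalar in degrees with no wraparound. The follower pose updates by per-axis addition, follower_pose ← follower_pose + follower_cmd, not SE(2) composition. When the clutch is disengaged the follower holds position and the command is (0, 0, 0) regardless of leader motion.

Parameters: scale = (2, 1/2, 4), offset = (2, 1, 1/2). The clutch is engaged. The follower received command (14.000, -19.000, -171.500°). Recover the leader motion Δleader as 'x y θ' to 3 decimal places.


6.000 -40.000 -43.000

axis x: (14.000 − 2) / (2) = 6.000
axis y: (-19.000 − 1) / (1/2) = -40.000
axis θ: (-171.500 − 1/2) / (4) = -43.000


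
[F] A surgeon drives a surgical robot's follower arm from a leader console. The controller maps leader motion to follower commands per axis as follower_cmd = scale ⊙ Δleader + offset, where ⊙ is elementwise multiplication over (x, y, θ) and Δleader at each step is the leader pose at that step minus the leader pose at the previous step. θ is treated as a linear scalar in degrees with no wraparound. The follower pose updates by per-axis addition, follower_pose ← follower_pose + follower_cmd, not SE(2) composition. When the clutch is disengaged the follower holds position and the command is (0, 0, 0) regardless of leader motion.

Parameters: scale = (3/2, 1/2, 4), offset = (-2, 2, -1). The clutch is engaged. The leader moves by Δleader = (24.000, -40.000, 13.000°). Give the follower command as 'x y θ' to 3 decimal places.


34.000 -18.000 51.000

axis x: 3/2·24.000 + -2 = 34.000
axis y: 1/2·-40.000 + 2 = -18.000
axis θ: 4·13.000 + -1 = 51.000


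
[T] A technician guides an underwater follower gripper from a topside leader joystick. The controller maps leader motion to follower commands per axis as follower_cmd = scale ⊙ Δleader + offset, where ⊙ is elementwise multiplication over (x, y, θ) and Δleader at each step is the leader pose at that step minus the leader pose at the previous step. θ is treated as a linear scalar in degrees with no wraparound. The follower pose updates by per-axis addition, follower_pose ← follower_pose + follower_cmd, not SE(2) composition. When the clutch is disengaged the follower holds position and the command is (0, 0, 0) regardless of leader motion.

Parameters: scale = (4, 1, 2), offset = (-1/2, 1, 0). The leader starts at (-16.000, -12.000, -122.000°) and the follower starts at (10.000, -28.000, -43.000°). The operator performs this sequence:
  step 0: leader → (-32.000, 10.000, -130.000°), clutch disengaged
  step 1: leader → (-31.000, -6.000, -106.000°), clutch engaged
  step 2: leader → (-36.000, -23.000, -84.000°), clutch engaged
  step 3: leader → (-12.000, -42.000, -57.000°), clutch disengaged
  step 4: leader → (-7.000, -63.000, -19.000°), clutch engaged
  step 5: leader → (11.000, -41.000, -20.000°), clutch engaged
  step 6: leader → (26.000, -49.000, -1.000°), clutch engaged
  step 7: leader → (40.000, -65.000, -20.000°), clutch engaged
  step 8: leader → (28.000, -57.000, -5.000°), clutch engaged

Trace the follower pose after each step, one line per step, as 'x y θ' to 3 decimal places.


step 0: Δleader=(-16.000, 22.000, -8.000°), disengaged; cmd=(0,0,0) → follower holds at (10.000, -28.000, -43.000°)
step 1: Δleader=(1.000, -16.000, 24.000°), engaged; cmd=(3.500, -15.000, 48.000°) → follower=(13.500, -43.000, 5.000°)
step 2: Δleader=(-5.000, -17.000, 22.000°), engaged; cmd=(-20.500, -16.000, 44.000°) → follower=(-7.000, -59.000, 49.000°)
step 3: Δleader=(24.000, -19.000, 27.000°), disengaged; cmd=(0,0,0) → follower holds at (-7.000, -59.000, 49.000°)
step 4: Δleader=(5.000, -21.000, 38.000°), engaged; cmd=(19.500, -20.000, 76.000°) → follower=(12.500, -79.000, 125.000°)
step 5: Δleader=(18.000, 22.000, -1.000°), engaged; cmd=(71.500, 23.000, -2.000°) → follower=(84.000, -56.000, 123.000°)
step 6: Δleader=(15.000, -8.000, 19.000°), engaged; cmd=(59.500, -7.000, 38.000°) → follower=(143.500, -63.000, 161.000°)
step 7: Δleader=(14.000, -16.000, -19.000°), engaged; cmd=(55.500, -15.000, -38.000°) → follower=(199.000, -78.000, 123.000°)
step 8: Δleader=(-12.000, 8.000, 15.000°), engaged; cmd=(-48.500, 9.000, 30.000°) → follower=(150.500, -69.000, 153.000°)

10.000 -28.000 -43.000
13.500 -43.000 5.000
-7.000 -59.000 49.000
-7.000 -59.000 49.000
12.500 -79.000 125.000
84.000 -56.000 123.000
143.500 -63.000 161.000
199.000 -78.000 123.000
150.500 -69.000 153.000
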